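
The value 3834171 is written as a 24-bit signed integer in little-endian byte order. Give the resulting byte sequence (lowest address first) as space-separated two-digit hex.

3B 81 3A

3834171 in hexadecimal, padded to 24 bits, is 0x3A813B.
Split into bytes (most-significant first): 3A 81 3B.
Little-endian: lowest address holds the least-significant byte.
So at ascending addresses the bytes are 3B 81 3A.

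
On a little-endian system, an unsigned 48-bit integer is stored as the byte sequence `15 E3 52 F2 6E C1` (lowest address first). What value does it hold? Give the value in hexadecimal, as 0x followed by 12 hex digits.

0xC16EF252E315

Little-endian: lowest address holds the least-significant byte.
Reassemble most-significant byte first: C1 6E F2 52 E3 15 → 0xC16EF252E315.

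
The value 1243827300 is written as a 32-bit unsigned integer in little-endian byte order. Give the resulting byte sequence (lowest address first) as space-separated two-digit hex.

1243827300 in hexadecimal, padded to 32 bits, is 0x4A234C64.
Split into bytes (most-significant first): 4A 23 4C 64.
Little-endian stores the least-significant byte at the lowest address.
So at ascending addresses the bytes are 64 4C 23 4A.

64 4C 23 4A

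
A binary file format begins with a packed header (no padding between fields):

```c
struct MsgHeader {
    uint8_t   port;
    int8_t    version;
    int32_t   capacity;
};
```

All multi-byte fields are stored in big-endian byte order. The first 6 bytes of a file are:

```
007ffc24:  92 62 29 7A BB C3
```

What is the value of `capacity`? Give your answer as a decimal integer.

695909315

`capacity` follows `port` (1 B), `version` (1 B), so it starts at offset 1 + 1 = 2 and occupies 4 bytes.
Bytes at offsets 2..5: 29 7A BB C3.
Big-endian stores the most-significant byte at the lowest address.
The bytes are already most-significant first: 0x297ABBC3.
0x297ABBC3 = 695909315.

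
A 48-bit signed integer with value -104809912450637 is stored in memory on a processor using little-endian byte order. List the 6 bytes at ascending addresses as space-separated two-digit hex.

B3 41 66 0A AD A0

Two's complement of -104809912450637 in 48 bits: 104809912450637 = 0x5F52F599BE4D; invert → 0xA0AD0A6641B2; add 1 → 0xA0AD0A6641B3.
Split into bytes (most-significant first): A0 AD 0A 66 41 B3.
Little-endian: lowest address holds the least-significant byte.
So at ascending addresses the bytes are B3 41 66 0A AD A0.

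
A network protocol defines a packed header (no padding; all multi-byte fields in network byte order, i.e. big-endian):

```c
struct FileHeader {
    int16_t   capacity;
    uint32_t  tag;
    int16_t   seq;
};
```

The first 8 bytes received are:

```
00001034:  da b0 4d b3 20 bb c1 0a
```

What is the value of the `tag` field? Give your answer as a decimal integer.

1303584955

`tag` follows `capacity` (2 bytes), so it starts at byte offset 2 and occupies 4 bytes.
Bytes at offsets 2..5: 4D B3 20 BB.
Big-endian: lowest address holds the most-significant byte.
The bytes are already most-significant first: 0x4DB320BB.
0x4DB320BB = 1303584955.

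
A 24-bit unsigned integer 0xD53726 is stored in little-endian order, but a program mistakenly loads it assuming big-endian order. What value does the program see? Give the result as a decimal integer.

Stored little-endian, the bytes at ascending addresses are 26 37 D5.
Read back as big-endian, the last byte is least significant, giving 0x2637D5.
0x2637D5 = 2504661.

2504661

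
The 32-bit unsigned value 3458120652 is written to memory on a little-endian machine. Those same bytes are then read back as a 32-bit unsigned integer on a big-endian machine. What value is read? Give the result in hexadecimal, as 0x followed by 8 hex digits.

3458120652 in 32-bit hexadecimal is 0xCE1EBBCC.
Stored little-endian, the bytes at ascending addresses are CC BB 1E CE.
Read back as big-endian, the last byte is least significant, giving 0xCCBB1ECE.

0xCCBB1ECE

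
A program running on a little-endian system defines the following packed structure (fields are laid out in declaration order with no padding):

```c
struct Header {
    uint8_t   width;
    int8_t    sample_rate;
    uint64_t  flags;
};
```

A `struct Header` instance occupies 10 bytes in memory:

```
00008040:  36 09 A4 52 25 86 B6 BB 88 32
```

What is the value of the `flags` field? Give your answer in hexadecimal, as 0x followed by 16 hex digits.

`flags` follows `width` (1 B), `sample_rate` (1 B), so it starts at offset 1 + 1 = 2 and occupies 8 bytes.
Bytes at offsets 2..9: A4 52 25 86 B6 BB 88 32.
In little-endian order the low byte comes first in memory.
Reassemble most-significant byte first: 32 88 BB B6 86 25 52 A4 → 0x3288BBB6862552A4.

0x3288BBB6862552A4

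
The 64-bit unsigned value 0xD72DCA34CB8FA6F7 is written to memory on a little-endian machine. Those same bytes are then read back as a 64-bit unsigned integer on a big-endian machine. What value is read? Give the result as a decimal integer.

Stored little-endian, the bytes at ascending addresses are F7 A6 8F CB 34 CA 2D D7.
Read back as big-endian, the last byte is least significant, giving 0xF7A68FCB34CA2DD7.
0xF7A68FCB34CA2DD7 = 17845108676428967383.

17845108676428967383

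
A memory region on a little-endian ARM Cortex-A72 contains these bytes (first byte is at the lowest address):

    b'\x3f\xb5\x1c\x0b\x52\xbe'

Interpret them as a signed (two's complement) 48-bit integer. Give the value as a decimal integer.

-72215393684161

Little-endian stores the least-significant byte at the lowest address.
Reassemble most-significant byte first: BE 52 0B 1C B5 3F → 0xBE520B1CB53F.
Top bit is set, so as a signed 48-bit value this is 0xBE520B1CB53F − 2^48 = -72215393684161.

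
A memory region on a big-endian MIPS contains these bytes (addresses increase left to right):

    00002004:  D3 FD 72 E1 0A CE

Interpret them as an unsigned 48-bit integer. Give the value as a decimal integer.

233085507537614

Big-endian stores the most-significant byte at the lowest address.
The bytes are already most-significant first: 0xD3FD72E10ACE.
0xD3FD72E10ACE = 233085507537614.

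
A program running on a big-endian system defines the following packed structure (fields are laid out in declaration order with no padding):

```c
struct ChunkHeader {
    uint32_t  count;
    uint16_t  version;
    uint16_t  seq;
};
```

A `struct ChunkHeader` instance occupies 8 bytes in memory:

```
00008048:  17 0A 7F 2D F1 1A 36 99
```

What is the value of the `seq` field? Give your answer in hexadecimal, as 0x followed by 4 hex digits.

0x3699

`seq` follows `count` (4 B), `version` (2 B), so it starts at offset 4 + 2 = 6 and occupies 2 bytes.
Bytes at offsets 6..7: 36 99.
In big-endian order the high byte comes first in memory.
The bytes are already most-significant first: 0x3699.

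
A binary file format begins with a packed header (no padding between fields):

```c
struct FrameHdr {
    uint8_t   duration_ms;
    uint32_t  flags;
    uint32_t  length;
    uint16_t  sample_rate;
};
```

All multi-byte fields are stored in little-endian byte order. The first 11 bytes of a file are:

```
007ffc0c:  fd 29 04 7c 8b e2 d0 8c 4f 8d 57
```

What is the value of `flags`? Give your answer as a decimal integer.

2340160553

`flags` follows `duration_ms` (1 byte), so it starts at byte offset 1 and occupies 4 bytes.
Bytes at offsets 1..4: 29 04 7C 8B.
Little-endian stores the least-significant byte at the lowest address.
Reassemble most-significant byte first: 8B 7C 04 29 → 0x8B7C0429.
0x8B7C0429 = 2340160553.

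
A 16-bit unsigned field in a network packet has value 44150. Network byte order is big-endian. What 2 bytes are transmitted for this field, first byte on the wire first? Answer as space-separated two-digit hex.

44150 in hexadecimal, padded to 16 bits, is 0xAC76.
Split into bytes (most-significant first): AC 76.
Big-endian stores the most-significant byte at the lowest address.
So the memory order matches the most-significant-first order: AC 76.

AC 76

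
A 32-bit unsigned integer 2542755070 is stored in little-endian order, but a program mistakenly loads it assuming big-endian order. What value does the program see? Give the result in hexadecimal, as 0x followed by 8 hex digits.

0xFE5C8F97

2542755070 in 32-bit hexadecimal is 0x978F5CFE.
Stored little-endian, the bytes at ascending addresses are FE 5C 8F 97.
Read back as big-endian, the last byte is least significant, giving 0xFE5C8F97.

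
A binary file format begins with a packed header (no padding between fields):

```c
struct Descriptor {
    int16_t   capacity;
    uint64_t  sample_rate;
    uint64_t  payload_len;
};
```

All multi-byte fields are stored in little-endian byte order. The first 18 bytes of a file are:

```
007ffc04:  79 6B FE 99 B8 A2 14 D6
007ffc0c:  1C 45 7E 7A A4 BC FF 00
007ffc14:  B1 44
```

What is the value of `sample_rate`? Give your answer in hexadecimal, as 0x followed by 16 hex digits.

`sample_rate` follows `capacity` (2 bytes), so it starts at byte offset 2 and occupies 8 bytes.
Bytes at offsets 2..9: FE 99 B8 A2 14 D6 1C 45.
In little-endian order the low byte comes first in memory.
Reassemble most-significant byte first: 45 1C D6 14 A2 B8 99 FE → 0x451CD614A2B899FE.

0x451CD614A2B899FE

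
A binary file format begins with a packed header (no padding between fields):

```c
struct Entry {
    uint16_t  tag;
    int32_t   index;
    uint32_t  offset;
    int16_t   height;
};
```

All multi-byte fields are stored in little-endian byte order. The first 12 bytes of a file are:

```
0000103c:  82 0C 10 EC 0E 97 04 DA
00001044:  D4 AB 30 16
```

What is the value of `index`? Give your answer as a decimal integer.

`index` follows `tag` (2 bytes), so it starts at byte offset 2 and occupies 4 bytes.
Bytes at offsets 2..5: 10 EC 0E 97.
In little-endian order the low byte comes first in memory.
Reassemble most-significant byte first: 97 0E EC 10 → 0x970EEC10.
Top bit is set, so as a signed 32-bit value this is 0x970EEC10 − 2^32 = -1760629744.

-1760629744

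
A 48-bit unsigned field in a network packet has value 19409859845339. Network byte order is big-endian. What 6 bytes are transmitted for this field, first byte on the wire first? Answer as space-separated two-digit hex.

11 A7 35 CD 1C DB

19409859845339 in hexadecimal, padded to 48 bits, is 0x11A735CD1CDB.
Split into bytes (most-significant first): 11 A7 35 CD 1C DB.
Big-endian stores the most-significant byte at the lowest address.
So the memory order matches the most-significant-first order: 11 A7 35 CD 1C DB.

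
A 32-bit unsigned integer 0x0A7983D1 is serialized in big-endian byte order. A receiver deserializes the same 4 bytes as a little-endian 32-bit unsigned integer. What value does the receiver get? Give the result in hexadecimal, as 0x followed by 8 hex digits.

Stored big-endian, the bytes at ascending addresses are 0A 79 83 D1.
Read back as little-endian, the first byte is least significant, giving 0xD183790A.

0xD183790A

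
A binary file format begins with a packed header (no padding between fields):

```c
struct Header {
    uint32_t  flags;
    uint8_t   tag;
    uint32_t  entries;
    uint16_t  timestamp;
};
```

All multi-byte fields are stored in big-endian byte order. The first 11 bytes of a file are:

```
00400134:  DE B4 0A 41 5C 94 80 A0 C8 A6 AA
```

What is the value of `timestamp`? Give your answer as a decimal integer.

42666

`timestamp` follows `flags` (4 B), `tag` (1 B), `entries` (4 B), so it starts at offset 4 + 1 + 4 = 9 and occupies 2 bytes.
Bytes at offsets 9..10: A6 AA.
Big-endian: lowest address holds the most-significant byte.
The bytes are already most-significant first: 0xA6AA.
0xA6AA = 42666.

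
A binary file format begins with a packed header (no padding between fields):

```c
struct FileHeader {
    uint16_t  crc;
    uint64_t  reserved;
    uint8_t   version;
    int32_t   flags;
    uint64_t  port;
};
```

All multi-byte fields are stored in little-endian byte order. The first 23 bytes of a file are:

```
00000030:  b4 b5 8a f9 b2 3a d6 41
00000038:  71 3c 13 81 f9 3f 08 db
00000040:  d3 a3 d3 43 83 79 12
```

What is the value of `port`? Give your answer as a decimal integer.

1331239492201468891

`port` follows `crc` (2 B), `reserved` (8 B), `version` (1 B), `flags` (4 B), so it starts at offset 2 + 8 + 1 + 4 = 15 and occupies 8 bytes.
Bytes at offsets 15..22: DB D3 A3 D3 43 83 79 12.
In little-endian order the low byte comes first in memory.
Reassemble most-significant byte first: 12 79 83 43 D3 A3 D3 DB → 0x12798343D3A3D3DB.
0x12798343D3A3D3DB = 1331239492201468891.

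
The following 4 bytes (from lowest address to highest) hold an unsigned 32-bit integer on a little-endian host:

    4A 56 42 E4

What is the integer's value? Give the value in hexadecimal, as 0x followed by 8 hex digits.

0xE442564A

Little-endian stores the least-significant byte at the lowest address.
Reassemble most-significant byte first: E4 42 56 4A → 0xE442564A.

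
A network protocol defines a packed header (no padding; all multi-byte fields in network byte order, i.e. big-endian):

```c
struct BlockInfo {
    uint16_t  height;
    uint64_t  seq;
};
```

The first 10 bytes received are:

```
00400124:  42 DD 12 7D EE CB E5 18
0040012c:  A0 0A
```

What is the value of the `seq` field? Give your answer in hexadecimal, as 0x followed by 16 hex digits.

0x127DEECBE518A00A

`seq` follows `height` (2 bytes), so it starts at byte offset 2 and occupies 8 bytes.
Bytes at offsets 2..9: 12 7D EE CB E5 18 A0 0A.
Big-endian: lowest address holds the most-significant byte.
The bytes are already most-significant first: 0x127DEECBE518A00A.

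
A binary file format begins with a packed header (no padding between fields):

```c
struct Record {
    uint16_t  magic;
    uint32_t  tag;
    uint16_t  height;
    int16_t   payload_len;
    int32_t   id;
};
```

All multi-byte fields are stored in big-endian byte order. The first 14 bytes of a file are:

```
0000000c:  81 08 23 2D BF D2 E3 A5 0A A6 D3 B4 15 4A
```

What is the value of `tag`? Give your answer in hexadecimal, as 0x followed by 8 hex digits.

0x232DBFD2

`tag` follows `magic` (2 bytes), so it starts at byte offset 2 and occupies 4 bytes.
Bytes at offsets 2..5: 23 2D BF D2.
Big-endian stores the most-significant byte at the lowest address.
The bytes are already most-significant first: 0x232DBFD2.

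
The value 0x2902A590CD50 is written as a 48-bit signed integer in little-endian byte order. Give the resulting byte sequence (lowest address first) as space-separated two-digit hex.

50 CD 90 A5 02 29

Split into bytes (most-significant first): 29 02 A5 90 CD 50.
In little-endian order the low byte comes first in memory.
So at ascending addresses the bytes are 50 CD 90 A5 02 29.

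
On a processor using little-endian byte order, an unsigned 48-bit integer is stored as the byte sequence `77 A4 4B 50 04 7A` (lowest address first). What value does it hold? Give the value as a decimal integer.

Little-endian: lowest address holds the least-significant byte.
Reassemble most-significant byte first: 7A 04 50 4B A4 77 → 0x7A04504BA477.
0x7A04504BA477 = 134158945592439.

134158945592439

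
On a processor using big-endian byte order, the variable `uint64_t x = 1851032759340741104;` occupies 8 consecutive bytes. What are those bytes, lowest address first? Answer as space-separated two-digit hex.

19 B0 30 7C C8 1D B1 F0

1851032759340741104 in hexadecimal, padded to 64 bits, is 0x19B0307CC81DB1F0.
Split into bytes (most-significant first): 19 B0 30 7C C8 1D B1 F0.
In big-endian order the high byte comes first in memory.
So the memory order matches the most-significant-first order: 19 B0 30 7C C8 1D B1 F0.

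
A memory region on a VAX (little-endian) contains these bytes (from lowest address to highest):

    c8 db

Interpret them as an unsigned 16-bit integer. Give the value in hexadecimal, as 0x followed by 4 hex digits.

In little-endian order the low byte comes first in memory.
Reassemble most-significant byte first: DB C8 → 0xDBC8.

0xDBC8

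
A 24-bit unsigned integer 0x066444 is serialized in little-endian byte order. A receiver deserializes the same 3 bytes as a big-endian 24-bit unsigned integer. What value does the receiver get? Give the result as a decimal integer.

4482054

Stored little-endian, the bytes at ascending addresses are 44 64 06.
Read back as big-endian, the last byte is least significant, giving 0x446406.
0x446406 = 4482054.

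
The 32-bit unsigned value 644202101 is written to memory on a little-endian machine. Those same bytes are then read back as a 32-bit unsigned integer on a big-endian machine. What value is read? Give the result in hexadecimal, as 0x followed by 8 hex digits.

644202101 in 32-bit hexadecimal is 0x2665BE75.
Stored little-endian, the bytes at ascending addresses are 75 BE 65 26.
Read back as big-endian, the last byte is least significant, giving 0x75BE6526.

0x75BE6526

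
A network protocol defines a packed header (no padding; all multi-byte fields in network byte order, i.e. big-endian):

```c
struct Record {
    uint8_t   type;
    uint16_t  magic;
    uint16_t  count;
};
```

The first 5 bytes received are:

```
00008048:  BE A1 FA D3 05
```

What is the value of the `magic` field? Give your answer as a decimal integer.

`magic` follows `type` (1 byte), so it starts at byte offset 1 and occupies 2 bytes.
Bytes at offsets 1..2: A1 FA.
Big-endian: lowest address holds the most-significant byte.
The bytes are already most-significant first: 0xA1FA.
0xA1FA = 41466.

41466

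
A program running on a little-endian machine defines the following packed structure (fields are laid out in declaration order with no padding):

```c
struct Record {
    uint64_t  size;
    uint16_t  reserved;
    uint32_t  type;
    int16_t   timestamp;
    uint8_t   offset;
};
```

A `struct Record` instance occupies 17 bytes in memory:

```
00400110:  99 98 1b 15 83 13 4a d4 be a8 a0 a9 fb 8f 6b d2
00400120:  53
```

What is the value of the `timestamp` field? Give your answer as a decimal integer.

-11669

`timestamp` follows `size` (8 B), `reserved` (2 B), `type` (4 B), so it starts at offset 8 + 2 + 4 = 14 and occupies 2 bytes.
Bytes at offsets 14..15: 6B D2.
Little-endian stores the least-significant byte at the lowest address.
Reassemble most-significant byte first: D2 6B → 0xD26B.
Top bit is set, so as a signed 16-bit value this is 0xD26B − 2^16 = -11669.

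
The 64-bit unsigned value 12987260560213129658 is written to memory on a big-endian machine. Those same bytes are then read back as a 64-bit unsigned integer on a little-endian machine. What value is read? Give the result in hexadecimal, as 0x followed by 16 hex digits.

0xBAB9F188AB043CB4

12987260560213129658 in 64-bit hexadecimal is 0xB43C04AB88F1B9BA.
Stored big-endian, the bytes at ascending addresses are B4 3C 04 AB 88 F1 B9 BA.
Read back as little-endian, the first byte is least significant, giving 0xBAB9F188AB043CB4.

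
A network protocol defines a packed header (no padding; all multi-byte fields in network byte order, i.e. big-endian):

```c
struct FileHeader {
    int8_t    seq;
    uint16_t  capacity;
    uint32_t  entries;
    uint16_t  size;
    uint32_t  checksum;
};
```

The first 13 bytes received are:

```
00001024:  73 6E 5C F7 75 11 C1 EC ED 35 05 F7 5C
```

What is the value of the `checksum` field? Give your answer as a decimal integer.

`checksum` follows `seq` (1 B), `capacity` (2 B), `entries` (4 B), `size` (2 B), so it starts at offset 1 + 2 + 4 + 2 = 9 and occupies 4 bytes.
Bytes at offsets 9..12: 35 05 F7 5C.
Big-endian: lowest address holds the most-significant byte.
The bytes are already most-significant first: 0x3505F75C.
0x3505F75C = 889583452.

889583452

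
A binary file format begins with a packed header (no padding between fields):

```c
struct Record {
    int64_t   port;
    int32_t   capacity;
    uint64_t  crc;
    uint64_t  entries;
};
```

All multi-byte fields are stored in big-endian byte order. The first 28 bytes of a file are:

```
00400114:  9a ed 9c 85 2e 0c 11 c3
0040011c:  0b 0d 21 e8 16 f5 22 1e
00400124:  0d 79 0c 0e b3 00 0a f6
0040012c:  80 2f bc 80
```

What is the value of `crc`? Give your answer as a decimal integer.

`crc` follows `port` (8 B), `capacity` (4 B), so it starts at offset 8 + 4 = 12 and occupies 8 bytes.
Bytes at offsets 12..19: 16 F5 22 1E 0D 79 0C 0E.
Big-endian: lowest address holds the most-significant byte.
The bytes are already most-significant first: 0x16F5221E0D790C0E.
0x16F5221E0D790C0E = 1654265950598925326.

1654265950598925326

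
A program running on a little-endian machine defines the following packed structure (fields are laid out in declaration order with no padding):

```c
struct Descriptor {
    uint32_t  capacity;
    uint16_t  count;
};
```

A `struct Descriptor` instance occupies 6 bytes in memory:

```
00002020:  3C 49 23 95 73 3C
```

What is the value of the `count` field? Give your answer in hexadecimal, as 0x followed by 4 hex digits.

0x3C73

`count` follows `capacity` (4 bytes), so it starts at byte offset 4 and occupies 2 bytes.
Bytes at offsets 4..5: 73 3C.
Little-endian: lowest address holds the least-significant byte.
Reassemble most-significant byte first: 3C 73 → 0x3C73.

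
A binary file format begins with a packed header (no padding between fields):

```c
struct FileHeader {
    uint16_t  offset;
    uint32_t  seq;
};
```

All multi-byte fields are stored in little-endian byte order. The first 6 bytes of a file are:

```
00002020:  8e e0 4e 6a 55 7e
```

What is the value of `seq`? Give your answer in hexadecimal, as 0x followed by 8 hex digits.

0x7E556A4E

`seq` follows `offset` (2 bytes), so it starts at byte offset 2 and occupies 4 bytes.
Bytes at offsets 2..5: 4E 6A 55 7E.
In little-endian order the low byte comes first in memory.
Reassemble most-significant byte first: 7E 55 6A 4E → 0x7E556A4E.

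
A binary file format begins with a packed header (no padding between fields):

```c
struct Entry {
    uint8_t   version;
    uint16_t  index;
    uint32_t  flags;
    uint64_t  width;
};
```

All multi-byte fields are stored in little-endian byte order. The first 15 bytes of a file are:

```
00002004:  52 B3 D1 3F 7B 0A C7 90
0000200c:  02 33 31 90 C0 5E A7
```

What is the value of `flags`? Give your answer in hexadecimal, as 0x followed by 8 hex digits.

`flags` follows `version` (1 B), `index` (2 B), so it starts at offset 1 + 2 = 3 and occupies 4 bytes.
Bytes at offsets 3..6: 3F 7B 0A C7.
Little-endian: lowest address holds the least-significant byte.
Reassemble most-significant byte first: C7 0A 7B 3F → 0xC70A7B3F.

0xC70A7B3F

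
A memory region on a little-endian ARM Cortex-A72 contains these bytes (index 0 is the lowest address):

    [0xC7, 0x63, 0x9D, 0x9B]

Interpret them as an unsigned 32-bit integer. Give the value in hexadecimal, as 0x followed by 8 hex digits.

Little-endian stores the least-significant byte at the lowest address.
Reassemble most-significant byte first: 9B 9D 63 C7 → 0x9B9D63C7.

0x9B9D63C7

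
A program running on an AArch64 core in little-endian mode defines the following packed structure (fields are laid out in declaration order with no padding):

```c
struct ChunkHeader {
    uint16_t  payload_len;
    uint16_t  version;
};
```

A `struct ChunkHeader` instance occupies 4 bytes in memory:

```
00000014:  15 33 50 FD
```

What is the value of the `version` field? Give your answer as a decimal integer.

64848

`version` follows `payload_len` (2 bytes), so it starts at byte offset 2 and occupies 2 bytes.
Bytes at offsets 2..3: 50 FD.
Little-endian stores the least-significant byte at the lowest address.
Reassemble most-significant byte first: FD 50 → 0xFD50.
0xFD50 = 64848.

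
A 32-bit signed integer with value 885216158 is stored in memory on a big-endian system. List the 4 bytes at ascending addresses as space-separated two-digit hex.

885216158 in hexadecimal, padded to 32 bits, is 0x34C3539E.
Split into bytes (most-significant first): 34 C3 53 9E.
Big-endian: lowest address holds the most-significant byte.
So the memory order matches the most-significant-first order: 34 C3 53 9E.

34 C3 53 9E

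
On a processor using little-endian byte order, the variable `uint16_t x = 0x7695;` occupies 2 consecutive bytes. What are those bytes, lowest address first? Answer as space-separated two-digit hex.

95 76

Split into bytes (most-significant first): 76 95.
Little-endian: lowest address holds the least-significant byte.
So at ascending addresses the bytes are 95 76.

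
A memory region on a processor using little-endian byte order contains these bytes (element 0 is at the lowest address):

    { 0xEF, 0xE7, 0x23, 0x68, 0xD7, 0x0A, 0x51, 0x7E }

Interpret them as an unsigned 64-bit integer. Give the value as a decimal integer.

In little-endian order the low byte comes first in memory.
Reassemble most-significant byte first: 7E 51 0A D7 68 23 E7 EF → 0x7E510AD76823E7EF.
0x7E510AD76823E7EF = 9102068242173913071.

9102068242173913071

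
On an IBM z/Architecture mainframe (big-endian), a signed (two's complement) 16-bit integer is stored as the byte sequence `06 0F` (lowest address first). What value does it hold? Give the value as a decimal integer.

In big-endian order the high byte comes first in memory.
The bytes are already most-significant first: 0x060F.
0x060F = 1551.

1551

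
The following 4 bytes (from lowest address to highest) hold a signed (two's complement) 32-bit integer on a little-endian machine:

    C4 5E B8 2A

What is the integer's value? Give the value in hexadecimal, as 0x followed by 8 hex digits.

0x2AB85EC4

Little-endian: lowest address holds the least-significant byte.
Reassemble most-significant byte first: 2A B8 5E C4 → 0x2AB85EC4.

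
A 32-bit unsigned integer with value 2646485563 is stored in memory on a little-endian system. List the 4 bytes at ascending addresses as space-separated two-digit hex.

2646485563 in hexadecimal, padded to 32 bits, is 0x9DBE2A3B.
Split into bytes (most-significant first): 9D BE 2A 3B.
Little-endian: lowest address holds the least-significant byte.
So at ascending addresses the bytes are 3B 2A BE 9D.

3B 2A BE 9D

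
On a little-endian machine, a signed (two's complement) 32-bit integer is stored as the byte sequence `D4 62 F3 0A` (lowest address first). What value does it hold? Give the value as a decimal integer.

183722708

Little-endian stores the least-significant byte at the lowest address.
Reassemble most-significant byte first: 0A F3 62 D4 → 0x0AF362D4.
0x0AF362D4 = 183722708.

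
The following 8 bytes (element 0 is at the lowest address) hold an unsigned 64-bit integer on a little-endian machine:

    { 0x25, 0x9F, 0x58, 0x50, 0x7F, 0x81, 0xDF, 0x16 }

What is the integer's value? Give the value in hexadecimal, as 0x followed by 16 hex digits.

In little-endian order the low byte comes first in memory.
Reassemble most-significant byte first: 16 DF 81 7F 50 58 9F 25 → 0x16DF817F50589F25.

0x16DF817F50589F25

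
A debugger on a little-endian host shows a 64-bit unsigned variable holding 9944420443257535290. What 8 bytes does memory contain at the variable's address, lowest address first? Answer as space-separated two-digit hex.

9944420443257535290 in hexadecimal, padded to 64 bits, is 0x8A01ADB4917F7B3A.
Split into bytes (most-significant first): 8A 01 AD B4 91 7F 7B 3A.
In little-endian order the low byte comes first in memory.
So at ascending addresses the bytes are 3A 7B 7F 91 B4 AD 01 8A.

3A 7B 7F 91 B4 AD 01 8A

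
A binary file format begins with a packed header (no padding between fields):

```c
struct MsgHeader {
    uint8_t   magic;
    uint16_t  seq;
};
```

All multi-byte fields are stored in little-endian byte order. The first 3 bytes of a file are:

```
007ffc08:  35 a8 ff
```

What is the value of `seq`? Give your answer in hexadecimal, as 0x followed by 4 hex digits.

0xFFA8

`seq` follows `magic` (1 byte), so it starts at byte offset 1 and occupies 2 bytes.
Bytes at offsets 1..2: A8 FF.
In little-endian order the low byte comes first in memory.
Reassemble most-significant byte first: FF A8 → 0xFFA8.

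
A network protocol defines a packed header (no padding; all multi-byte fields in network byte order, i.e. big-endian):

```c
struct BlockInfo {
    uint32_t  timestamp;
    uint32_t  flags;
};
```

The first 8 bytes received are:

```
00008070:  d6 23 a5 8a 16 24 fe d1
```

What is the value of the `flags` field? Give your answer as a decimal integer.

`flags` follows `timestamp` (4 bytes), so it starts at byte offset 4 and occupies 4 bytes.
Bytes at offsets 4..7: 16 24 FE D1.
Big-endian: lowest address holds the most-significant byte.
The bytes are already most-significant first: 0x1624FED1.
0x1624FED1 = 371523281.

371523281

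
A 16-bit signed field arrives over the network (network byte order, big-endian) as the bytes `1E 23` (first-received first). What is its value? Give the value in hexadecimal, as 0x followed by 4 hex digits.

In big-endian order the high byte comes first in memory.
The bytes are already most-significant first: 0x1E23.

0x1E23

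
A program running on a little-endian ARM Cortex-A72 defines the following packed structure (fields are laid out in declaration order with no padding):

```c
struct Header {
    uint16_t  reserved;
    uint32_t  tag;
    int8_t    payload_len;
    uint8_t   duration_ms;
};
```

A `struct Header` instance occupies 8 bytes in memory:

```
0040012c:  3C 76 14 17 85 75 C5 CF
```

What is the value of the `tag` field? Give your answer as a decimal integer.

1971656468

`tag` follows `reserved` (2 bytes), so it starts at byte offset 2 and occupies 4 bytes.
Bytes at offsets 2..5: 14 17 85 75.
In little-endian order the low byte comes first in memory.
Reassemble most-significant byte first: 75 85 17 14 → 0x75851714.
0x75851714 = 1971656468.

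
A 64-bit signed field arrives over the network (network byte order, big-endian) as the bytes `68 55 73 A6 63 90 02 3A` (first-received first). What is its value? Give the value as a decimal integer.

7518042311437058618

In big-endian order the high byte comes first in memory.
The bytes are already most-significant first: 0x685573A66390023A.
0x685573A66390023A = 7518042311437058618.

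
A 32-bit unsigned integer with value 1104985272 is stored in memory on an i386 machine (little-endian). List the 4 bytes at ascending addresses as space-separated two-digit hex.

B8 BC DC 41

1104985272 in hexadecimal, padded to 32 bits, is 0x41DCBCB8.
Split into bytes (most-significant first): 41 DC BC B8.
Little-endian stores the least-significant byte at the lowest address.
So at ascending addresses the bytes are B8 BC DC 41.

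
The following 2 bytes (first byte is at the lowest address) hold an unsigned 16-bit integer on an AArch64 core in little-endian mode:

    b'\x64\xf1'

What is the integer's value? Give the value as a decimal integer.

61796

Little-endian stores the least-significant byte at the lowest address.
Reassemble most-significant byte first: F1 64 → 0xF164.
0xF164 = 61796.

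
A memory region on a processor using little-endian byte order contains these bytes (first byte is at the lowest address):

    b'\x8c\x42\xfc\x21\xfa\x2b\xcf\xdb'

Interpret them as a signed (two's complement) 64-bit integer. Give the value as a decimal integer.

-2607817305912229236

In little-endian order the low byte comes first in memory.
Reassemble most-significant byte first: DB CF 2B FA 21 FC 42 8C → 0xDBCF2BFA21FC428C.
Top bit is set, so as a signed 64-bit value this is 0xDBCF2BFA21FC428C − 2^64 = -2607817305912229236.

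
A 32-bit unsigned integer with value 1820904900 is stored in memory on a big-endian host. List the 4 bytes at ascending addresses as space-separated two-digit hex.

6C 88 CD C4

1820904900 in hexadecimal, padded to 32 bits, is 0x6C88CDC4.
Split into bytes (most-significant first): 6C 88 CD C4.
Big-endian: lowest address holds the most-significant byte.
So the memory order matches the most-significant-first order: 6C 88 CD C4.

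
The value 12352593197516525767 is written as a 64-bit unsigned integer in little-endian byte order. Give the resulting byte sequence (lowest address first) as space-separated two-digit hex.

C7 10 E1 F8 10 3A 6D AB

12352593197516525767 in hexadecimal, padded to 64 bits, is 0xAB6D3A10F8E110C7.
Split into bytes (most-significant first): AB 6D 3A 10 F8 E1 10 C7.
In little-endian order the low byte comes first in memory.
So at ascending addresses the bytes are C7 10 E1 F8 10 3A 6D AB.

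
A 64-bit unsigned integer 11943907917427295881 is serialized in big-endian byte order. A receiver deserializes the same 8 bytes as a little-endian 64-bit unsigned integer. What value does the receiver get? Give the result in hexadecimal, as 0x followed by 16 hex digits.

0x89C63A28F848C1A5

11943907917427295881 in 64-bit hexadecimal is 0xA5C148F8283AC689.
Stored big-endian, the bytes at ascending addresses are A5 C1 48 F8 28 3A C6 89.
Read back as little-endian, the first byte is least significant, giving 0x89C63A28F848C1A5.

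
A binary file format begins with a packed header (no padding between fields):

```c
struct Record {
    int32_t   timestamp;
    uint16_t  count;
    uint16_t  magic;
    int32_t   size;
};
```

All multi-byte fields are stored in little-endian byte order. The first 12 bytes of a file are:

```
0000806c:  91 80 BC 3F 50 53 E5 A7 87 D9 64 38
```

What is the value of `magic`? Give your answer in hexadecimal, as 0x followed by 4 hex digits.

0xA7E5

`magic` follows `timestamp` (4 B), `count` (2 B), so it starts at offset 4 + 2 = 6 and occupies 2 bytes.
Bytes at offsets 6..7: E5 A7.
Little-endian: lowest address holds the least-significant byte.
Reassemble most-significant byte first: A7 E5 → 0xA7E5.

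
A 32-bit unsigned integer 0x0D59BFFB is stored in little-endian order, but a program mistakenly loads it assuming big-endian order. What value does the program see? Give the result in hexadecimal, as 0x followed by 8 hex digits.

0xFBBF590D

Stored little-endian, the bytes at ascending addresses are FB BF 59 0D.
Read back as big-endian, the last byte is least significant, giving 0xFBBF590D.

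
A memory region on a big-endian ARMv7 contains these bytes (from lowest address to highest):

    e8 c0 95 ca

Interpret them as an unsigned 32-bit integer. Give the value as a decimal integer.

Big-endian: lowest address holds the most-significant byte.
The bytes are already most-significant first: 0xE8C095CA.
0xE8C095CA = 3904935370.

3904935370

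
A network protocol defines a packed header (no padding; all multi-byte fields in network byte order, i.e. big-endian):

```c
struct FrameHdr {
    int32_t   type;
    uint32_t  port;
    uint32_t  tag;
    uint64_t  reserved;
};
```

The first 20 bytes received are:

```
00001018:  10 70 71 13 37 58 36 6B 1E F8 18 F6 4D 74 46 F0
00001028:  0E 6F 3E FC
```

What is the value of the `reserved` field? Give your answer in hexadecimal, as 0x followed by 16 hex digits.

`reserved` follows `type` (4 B), `port` (4 B), `tag` (4 B), so it starts at offset 4 + 4 + 4 = 12 and occupies 8 bytes.
Bytes at offsets 12..19: 4D 74 46 F0 0E 6F 3E FC.
Big-endian: lowest address holds the most-significant byte.
The bytes are already most-significant first: 0x4D7446F00E6F3EFC.

0x4D7446F00E6F3EFC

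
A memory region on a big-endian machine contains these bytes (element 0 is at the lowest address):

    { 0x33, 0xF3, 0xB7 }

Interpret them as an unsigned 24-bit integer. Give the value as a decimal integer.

3404727

Big-endian stores the most-significant byte at the lowest address.
The bytes are already most-significant first: 0x33F3B7.
0x33F3B7 = 3404727.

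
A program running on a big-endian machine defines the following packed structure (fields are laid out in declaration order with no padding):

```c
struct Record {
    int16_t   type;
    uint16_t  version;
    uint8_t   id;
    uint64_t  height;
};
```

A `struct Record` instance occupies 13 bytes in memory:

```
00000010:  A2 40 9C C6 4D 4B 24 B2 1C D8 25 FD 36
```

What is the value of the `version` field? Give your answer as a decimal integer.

40134

`version` follows `type` (2 bytes), so it starts at byte offset 2 and occupies 2 bytes.
Bytes at offsets 2..3: 9C C6.
In big-endian order the high byte comes first in memory.
The bytes are already most-significant first: 0x9CC6.
0x9CC6 = 40134.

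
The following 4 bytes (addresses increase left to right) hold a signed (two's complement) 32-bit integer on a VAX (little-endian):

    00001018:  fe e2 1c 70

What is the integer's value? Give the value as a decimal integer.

1880941310

In little-endian order the low byte comes first in memory.
Reassemble most-significant byte first: 70 1C E2 FE → 0x701CE2FE.
0x701CE2FE = 1880941310.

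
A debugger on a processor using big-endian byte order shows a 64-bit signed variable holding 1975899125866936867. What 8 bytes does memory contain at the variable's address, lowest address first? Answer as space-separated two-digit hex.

1B 6B CD C9 45 4D BA 23

1975899125866936867 in hexadecimal, padded to 64 bits, is 0x1B6BCDC9454DBA23.
Split into bytes (most-significant first): 1B 6B CD C9 45 4D BA 23.
Big-endian: lowest address holds the most-significant byte.
So the memory order matches the most-significant-first order: 1B 6B CD C9 45 4D BA 23.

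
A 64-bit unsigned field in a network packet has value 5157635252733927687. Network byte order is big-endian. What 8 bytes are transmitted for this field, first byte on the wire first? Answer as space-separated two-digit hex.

47 93 99 EF A0 3C E1 07

5157635252733927687 in hexadecimal, padded to 64 bits, is 0x479399EFA03CE107.
Split into bytes (most-significant first): 47 93 99 EF A0 3C E1 07.
In big-endian order the high byte comes first in memory.
So the memory order matches the most-significant-first order: 47 93 99 EF A0 3C E1 07.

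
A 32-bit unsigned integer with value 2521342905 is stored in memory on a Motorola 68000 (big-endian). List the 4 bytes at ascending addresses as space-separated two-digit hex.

2521342905 in hexadecimal, padded to 32 bits, is 0x9648A3B9.
Split into bytes (most-significant first): 96 48 A3 B9.
Big-endian stores the most-significant byte at the lowest address.
So the memory order matches the most-significant-first order: 96 48 A3 B9.

96 48 A3 B9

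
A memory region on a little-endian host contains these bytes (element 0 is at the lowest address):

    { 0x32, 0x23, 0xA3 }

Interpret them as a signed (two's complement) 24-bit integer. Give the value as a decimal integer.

-6085838

In little-endian order the low byte comes first in memory.
Reassemble most-significant byte first: A3 23 32 → 0xA32332.
Top bit is set, so as a signed 24-bit value this is 0xA32332 − 2^24 = -6085838.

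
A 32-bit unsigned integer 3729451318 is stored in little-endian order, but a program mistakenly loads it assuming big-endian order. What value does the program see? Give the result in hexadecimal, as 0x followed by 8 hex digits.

3729451318 in 32-bit hexadecimal is 0xDE4AE936.
Stored little-endian, the bytes at ascending addresses are 36 E9 4A DE.
Read back as big-endian, the last byte is least significant, giving 0x36E94ADE.

0x36E94ADE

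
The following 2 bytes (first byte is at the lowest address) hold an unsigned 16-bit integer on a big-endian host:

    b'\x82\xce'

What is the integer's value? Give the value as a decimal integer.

33486

Big-endian stores the most-significant byte at the lowest address.
The bytes are already most-significant first: 0x82CE.
0x82CE = 33486.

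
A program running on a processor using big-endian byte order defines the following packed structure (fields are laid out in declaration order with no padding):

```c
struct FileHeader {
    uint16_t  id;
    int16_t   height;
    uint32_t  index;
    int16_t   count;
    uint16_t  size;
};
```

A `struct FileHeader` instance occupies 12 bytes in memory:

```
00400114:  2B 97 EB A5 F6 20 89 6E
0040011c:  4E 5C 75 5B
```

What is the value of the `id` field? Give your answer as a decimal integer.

11159

`id` is the first field, at byte offset 0, occupying 2 bytes.
Bytes at offsets 0..1: 2B 97.
Big-endian: lowest address holds the most-significant byte.
The bytes are already most-significant first: 0x2B97.
0x2B97 = 11159.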